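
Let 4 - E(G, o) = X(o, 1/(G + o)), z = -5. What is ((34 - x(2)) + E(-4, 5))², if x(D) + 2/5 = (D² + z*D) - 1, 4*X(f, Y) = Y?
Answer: 815409/400 ≈ 2038.5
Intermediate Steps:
X(f, Y) = Y/4
E(G, o) = 4 - 1/(4*(G + o))
x(D) = -7/5 + D² - 5*D (x(D) = -⅖ + ((D² - 5*D) - 1) = -⅖ + (-1 + D² - 5*D) = -7/5 + D² - 5*D)
((34 - x(2)) + E(-4, 5))² = ((34 - (-7/5 + 2² - 5*2)) + (-¼ + 4*(-4) + 4*5)/(-4 + 5))² = ((34 - (-7/5 + 4 - 10)) + (-¼ - 16 + 20)/1)² = ((34 - 1*(-37/5)) + 1*(15/4))² = ((34 + 37/5) + 15/4)² = (207/5 + 15/4)² = (903/20)² = 815409/400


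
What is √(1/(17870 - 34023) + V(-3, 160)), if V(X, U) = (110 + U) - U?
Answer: √28701118837/16153 ≈ 10.488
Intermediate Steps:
V(X, U) = 110
√(1/(17870 - 34023) + V(-3, 160)) = √(1/(17870 - 34023) + 110) = √(1/(-16153) + 110) = √(-1/16153 + 110) = √(1776829/16153) = √28701118837/16153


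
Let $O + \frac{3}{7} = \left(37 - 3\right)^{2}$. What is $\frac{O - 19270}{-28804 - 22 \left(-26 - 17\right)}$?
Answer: $\frac{42267}{65002} \approx 0.65024$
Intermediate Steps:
$O = \frac{8089}{7}$ ($O = - \frac{3}{7} + \left(37 - 3\right)^{2} = - \frac{3}{7} + 34^{2} = - \frac{3}{7} + 1156 = \frac{8089}{7} \approx 1155.6$)
$\frac{O - 19270}{-28804 - 22 \left(-26 - 17\right)} = \frac{\frac{8089}{7} - 19270}{-28804 - 22 \left(-26 - 17\right)} = - \frac{126801}{7 \left(-28804 - -946\right)} = - \frac{126801}{7 \left(-28804 + 946\right)} = - \frac{126801}{7 \left(-27858\right)} = \left(- \frac{126801}{7}\right) \left(- \frac{1}{27858}\right) = \frac{42267}{65002}$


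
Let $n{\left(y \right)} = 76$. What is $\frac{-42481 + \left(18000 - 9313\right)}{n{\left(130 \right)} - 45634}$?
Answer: $\frac{16897}{22779} \approx 0.74178$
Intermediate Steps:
$\frac{-42481 + \left(18000 - 9313\right)}{n{\left(130 \right)} - 45634} = \frac{-42481 + \left(18000 - 9313\right)}{76 - 45634} = \frac{-42481 + 8687}{-45558} = \left(-33794\right) \left(- \frac{1}{45558}\right) = \frac{16897}{22779}$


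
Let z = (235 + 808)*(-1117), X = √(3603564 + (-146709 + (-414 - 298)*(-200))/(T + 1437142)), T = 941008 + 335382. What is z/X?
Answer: -332866*√6633490981618734037/1396912317677 ≈ -613.72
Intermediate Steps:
T = 1276390
X = √6633490981618734037/1356766 (X = √(3603564 + (-146709 + (-414 - 298)*(-200))/(1276390 + 1437142)) = √(3603564 + (-146709 - 712*(-200))/2713532) = √(3603564 + (-146709 + 142400)*(1/2713532)) = √(3603564 - 4309*1/2713532) = √(3603564 - 4309/2713532) = √(9778386223739/2713532) = √6633490981618734037/1356766 ≈ 1898.3)
z = -1165031 (z = 1043*(-1117) = -1165031)
z/X = -1165031*2*√6633490981618734037/9778386223739 = -332866*√6633490981618734037/1396912317677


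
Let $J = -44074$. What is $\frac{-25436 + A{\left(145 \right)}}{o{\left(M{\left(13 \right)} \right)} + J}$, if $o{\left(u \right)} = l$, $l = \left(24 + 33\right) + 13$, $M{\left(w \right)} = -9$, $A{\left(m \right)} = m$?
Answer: $\frac{25291}{44004} \approx 0.57474$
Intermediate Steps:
$l = 70$ ($l = 57 + 13 = 70$)
$o{\left(u \right)} = 70$
$\frac{-25436 + A{\left(145 \right)}}{o{\left(M{\left(13 \right)} \right)} + J} = \frac{-25436 + 145}{70 - 44074} = - \frac{25291}{-44004} = \left(-25291\right) \left(- \frac{1}{44004}\right) = \frac{25291}{44004}$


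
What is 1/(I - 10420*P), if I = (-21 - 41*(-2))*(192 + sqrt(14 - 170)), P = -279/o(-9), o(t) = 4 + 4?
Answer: 500146/187610289955 - 488*I*sqrt(39)/562830869865 ≈ 2.6659e-6 - 5.4147e-9*I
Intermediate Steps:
o(t) = 8
P = -279/8 ≈ -34.875
I = 11712 + 122*I*sqrt(39) (I = (-21 + 82)*(192 + sqrt(-156)) = 61*(192 + 2*I*sqrt(39)) = 11712 + 122*I*sqrt(39) ≈ 11712.0 + 761.89*I)
1/(I - 10420*P) = 1/((11712 + 122*I*sqrt(39)) - 10420*(-279/8)) = 1/((11712 + 122*I*sqrt(39)) + 726795/2) = 1/(750219/2 + 122*I*sqrt(39))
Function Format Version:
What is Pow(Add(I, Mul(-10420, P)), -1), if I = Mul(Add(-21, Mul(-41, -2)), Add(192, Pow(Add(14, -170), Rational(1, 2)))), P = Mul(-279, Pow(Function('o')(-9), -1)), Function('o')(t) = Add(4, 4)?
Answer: Add(Rational(500146, 187610289955), Mul(Rational(-488, 562830869865), I, Pow(39, Rational(1, 2)))) ≈ Add(2.6659e-6, Mul(-5.4147e-9, I))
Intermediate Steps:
Function('o')(t) = 8
P = Rational(-279, 8) (P = Mul(-279, Pow(8, -1)) = Mul(-279, Rational(1, 8)) = Rational(-279, 8) ≈ -34.875)
I = Add(11712, Mul(122, I, Pow(39, Rational(1, 2)))) (I = Mul(Add(-21, 82), Add(192, Pow(-156, Rational(1, 2)))) = Mul(61, Add(192, Mul(2, I, Pow(39, Rational(1, 2))))) = Add(11712, Mul(122, I, Pow(39, Rational(1, 2)))) ≈ Add(11712., Mul(761.89, I)))
Pow(Add(I, Mul(-10420, P)), -1) = Pow(Add(Add(11712, Mul(122, I, Pow(39, Rational(1, 2)))), Mul(-10420, Rational(-279, 8))), -1) = Pow(Add(Add(11712, Mul(122, I, Pow(39, Rational(1, 2)))), Rational(726795, 2)), -1) = Pow(Add(Rational(750219, 2), Mul(122, I, Pow(39, Rational(1, 2)))), -1)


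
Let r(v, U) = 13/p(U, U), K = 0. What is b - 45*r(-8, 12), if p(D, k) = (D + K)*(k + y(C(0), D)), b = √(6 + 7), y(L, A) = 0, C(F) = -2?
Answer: -65/16 + √13 ≈ -0.45695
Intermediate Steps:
b = √13 ≈ 3.6056
p(D, k) = D*k (p(D, k) = (D + 0)*(k + 0) = D*k)
r(v, U) = 13/U² (r(v, U) = 13/((U*U)) = 13/(U²) = 13/U²)
b - 45*r(-8, 12) = √13 - 585/12² = √13 - 585/144 = √13 - 45*13/144 = √13 - 65/16 = -65/16 + √13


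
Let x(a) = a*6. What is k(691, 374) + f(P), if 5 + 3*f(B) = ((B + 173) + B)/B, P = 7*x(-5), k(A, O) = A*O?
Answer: 162812617/630 ≈ 2.5843e+5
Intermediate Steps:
x(a) = 6*a
P = -210 (P = 7*(6*(-5)) = 7*(-30) = -210)
f(B) = -5/3 + (173 + 2*B)/(3*B) (f(B) = -5/3 + (((B + 173) + B)/B)/3 = -5/3 + (((173 + B) + B)/B)/3 = -5/3 + ((173 + 2*B)/B)/3 = -5/3 + (173 + 2*B)/(3*B))
k(691, 374) + f(P) = 691*374 + (173/3 - 1*(-210))/(-210) = 258434 - (173/3 + 210)/210 = 258434 - 1/210*803/3 = 258434 - 803/630 = 162812617/630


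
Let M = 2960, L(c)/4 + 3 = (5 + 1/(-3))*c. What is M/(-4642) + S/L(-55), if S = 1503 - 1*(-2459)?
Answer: -16099543/3616118 ≈ -4.4522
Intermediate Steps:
S = 3962 (S = 1503 + 2459 = 3962)
L(c) = -12 + 56*c/3 (L(c) = -12 + 4*((5 + 1/(-3))*c) = -12 + 4*((5 - ⅓)*c) = -12 + 4*(14*c/3) = -12 + 56*c/3)
M/(-4642) + S/L(-55) = 2960/(-4642) + 3962/(-12 + (56/3)*(-55)) = 2960*(-1/4642) + 3962/(-12 - 3080/3) = -1480/2321 + 3962/(-3116/3) = -1480/2321 + 3962*(-3/3116) = -1480/2321 - 5943/1558 = -16099543/3616118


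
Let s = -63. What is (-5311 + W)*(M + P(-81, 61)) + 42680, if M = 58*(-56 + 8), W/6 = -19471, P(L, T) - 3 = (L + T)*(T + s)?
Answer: 334820197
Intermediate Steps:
P(L, T) = 3 + (-63 + T)*(L + T) (P(L, T) = 3 + (L + T)*(T - 63) = 3 + (L + T)*(-63 + T) = 3 + (-63 + T)*(L + T))
W = -116826 (W = 6*(-19471) = -116826)
M = -2784 (M = 58*(-48) = -2784)
(-5311 + W)*(M + P(-81, 61)) + 42680 = (-5311 - 116826)*(-2784 + (3 + 61² - 63*(-81) - 63*61 - 81*61)) + 42680 = -122137*(-2784 + (3 + 3721 + 5103 - 3843 - 4941)) + 42680 = -122137*(-2784 + 43) + 42680 = -122137*(-2741) + 42680 = 334777517 + 42680 = 334820197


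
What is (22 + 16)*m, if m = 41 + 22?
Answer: 2394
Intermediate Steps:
m = 63
(22 + 16)*m = (22 + 16)*63 = 38*63 = 2394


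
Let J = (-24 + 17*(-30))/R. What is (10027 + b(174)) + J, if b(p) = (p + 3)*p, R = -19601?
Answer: 800211359/19601 ≈ 40825.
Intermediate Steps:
b(p) = p*(3 + p) (b(p) = (3 + p)*p = p*(3 + p))
J = 534/19601 (J = (-24 + 17*(-30))/(-19601) = (-24 - 510)*(-1/19601) = -534*(-1/19601) = 534/19601 ≈ 0.027243)
(10027 + b(174)) + J = (10027 + 174*(3 + 174)) + 534/19601 = (10027 + 174*177) + 534/19601 = (10027 + 30798) + 534/19601 = 40825 + 534/19601 = 800211359/19601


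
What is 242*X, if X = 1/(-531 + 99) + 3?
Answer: 156695/216 ≈ 725.44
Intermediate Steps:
X = 1295/432 (X = 1/(-432) + 3 = -1/432 + 3 = 1295/432 ≈ 2.9977)
242*X = 242*(1295/432) = 156695/216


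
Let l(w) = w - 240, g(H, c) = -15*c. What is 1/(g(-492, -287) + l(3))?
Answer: 1/4068 ≈ 0.00024582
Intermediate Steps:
l(w) = -240 + w
1/(g(-492, -287) + l(3)) = 1/(-15*(-287) + (-240 + 3)) = 1/(4305 - 237) = 1/4068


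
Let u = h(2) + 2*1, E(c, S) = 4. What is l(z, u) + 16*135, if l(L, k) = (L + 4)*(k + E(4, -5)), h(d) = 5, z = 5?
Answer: 2259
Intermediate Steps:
u = 7 (u = 5 + 2*1 = 5 + 2 = 7)
l(L, k) = (4 + L)*(4 + k) (l(L, k) = (L + 4)*(k + 4) = (4 + L)*(4 + k))
l(z, u) + 16*135 = (16 + 4*5 + 4*7 + 5*7) + 16*135 = (16 + 20 + 28 + 35) + 2160 = 99 + 2160 = 2259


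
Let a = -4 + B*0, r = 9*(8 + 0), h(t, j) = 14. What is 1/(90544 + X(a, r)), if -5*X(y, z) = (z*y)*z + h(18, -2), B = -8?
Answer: 5/473442 ≈ 1.0561e-5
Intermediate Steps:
r = 72 (r = 9*8 = 72)
a = -4 (a = -4 - 8*0 = -4 + 0 = -4)
X(y, z) = -14/5 - y*z²/5 (X(y, z) = -((z*y)*z + 14)/5 = -((y*z)*z + 14)/5 = -(y*z² + 14)/5 = -(14 + y*z²)/5 = -14/5 - y*z²/5)
1/(90544 + X(a, r)) = 1/(90544 + (-14/5 - ⅕*(-4)*72²)) = 1/(90544 + (-14/5 - ⅕*(-4)*5184)) = 1/(90544 + (-14/5 + 20736/5)) = 1/(90544 + 20722/5) = 1/(473442/5) = 5/473442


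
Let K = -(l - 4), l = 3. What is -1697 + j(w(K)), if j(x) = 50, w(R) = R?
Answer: -1647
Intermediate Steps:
K = 1 (K = -(3 - 4) = -1*(-1) = 1)
-1697 + j(w(K)) = -1697 + 50 = -1647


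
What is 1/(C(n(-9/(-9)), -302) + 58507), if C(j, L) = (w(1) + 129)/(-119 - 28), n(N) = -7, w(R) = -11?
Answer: 147/8600411 ≈ 1.7092e-5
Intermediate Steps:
C(j, L) = -118/147 (C(j, L) = (-11 + 129)/(-119 - 28) = 118/(-147) = 118*(-1/147) = -118/147)
1/(C(n(-9/(-9)), -302) + 58507) = 1/(-118/147 + 58507) = 1/(8600411/147) = 147/8600411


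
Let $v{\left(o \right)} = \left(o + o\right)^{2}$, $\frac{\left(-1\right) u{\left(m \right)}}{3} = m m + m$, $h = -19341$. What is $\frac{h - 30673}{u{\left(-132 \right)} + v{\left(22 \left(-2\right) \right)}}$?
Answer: $\frac{1471}{1298} \approx 1.1333$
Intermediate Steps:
$u{\left(m \right)} = - 3 m - 3 m^{2}$ ($u{\left(m \right)} = - 3 \left(m m + m\right) = - 3 \left(m^{2} + m\right) = - 3 \left(m + m^{2}\right) = - 3 m - 3 m^{2}$)
$v{\left(o \right)} = 4 o^{2}$ ($v{\left(o \right)} = \left(2 o\right)^{2} = 4 o^{2}$)
$\frac{h - 30673}{u{\left(-132 \right)} + v{\left(22 \left(-2\right) \right)}} = \frac{-19341 - 30673}{\left(-3\right) \left(-132\right) \left(1 - 132\right) + 4 \left(22 \left(-2\right)\right)^{2}} = - \frac{50014}{\left(-3\right) \left(-132\right) \left(-131\right) + 4 \left(-44\right)^{2}} = - \frac{50014}{-51876 + 4 \cdot 1936} = - \frac{50014}{-51876 + 7744} = - \frac{50014}{-44132} = \left(-50014\right) \left(- \frac{1}{44132}\right) = \frac{1471}{1298}$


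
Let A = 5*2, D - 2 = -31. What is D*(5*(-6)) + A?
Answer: 880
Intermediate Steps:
D = -29 (D = 2 - 31 = -29)
A = 10
D*(5*(-6)) + A = -145*(-6) + 10 = -29*(-30) + 10 = 870 + 10 = 880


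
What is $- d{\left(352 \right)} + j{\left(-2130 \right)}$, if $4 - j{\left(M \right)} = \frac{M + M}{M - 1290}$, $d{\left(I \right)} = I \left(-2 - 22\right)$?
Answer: $\frac{481693}{57} \approx 8450.8$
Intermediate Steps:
$d{\left(I \right)} = - 24 I$ ($d{\left(I \right)} = I \left(-24\right) = - 24 I$)
$j{\left(M \right)} = 4 - \frac{2 M}{-1290 + M}$ ($j{\left(M \right)} = 4 - \frac{M + M}{M - 1290} = 4 - \frac{2 M}{-1290 + M}$)
$- d{\left(352 \right)} + j{\left(-2130 \right)} = - \left(-24\right) 352 + \frac{2 \left(-2580 - 2130\right)}{-1290 - 2130} = \left(-1\right) \left(-8448\right) + 2 \frac{1}{-3420} \left(-4710\right) = 8448 + 2 \left(- \frac{1}{3420}\right) \left(-4710\right) = 8448 + \frac{157}{57} = \frac{481693}{57}$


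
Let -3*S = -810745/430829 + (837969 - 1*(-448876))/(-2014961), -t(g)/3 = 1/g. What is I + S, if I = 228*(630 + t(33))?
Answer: 4114345676728939634/28647419878077 ≈ 1.4362e+5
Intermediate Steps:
t(g) = -3/g
I = 1579812/11 (I = 228*(630 - 3/33) = 228*(630 - 3*1/33) = 228*(630 - 1/11) = 228*(6929/11) = 1579812/11 ≈ 1.4362e+5)
S = 2188029700450/2604310898007 (S = -(-810745/430829 + (837969 - 1*(-448876))/(-2014961))/3 = -(-810745*1/430829 + (837969 + 448876)*(-1/2014961))/3 = -(-810745/430829 + 1286845*(-1/2014961))/3 = -(-810745/430829 - 1286845/2014961)/3 = -⅓*(-2188029700450/868103632669) = 2188029700450/2604310898007 ≈ 0.84016)
I + S = 1579812/11 + 2188029700450/2604310898007 = 4114345676728939634/28647419878077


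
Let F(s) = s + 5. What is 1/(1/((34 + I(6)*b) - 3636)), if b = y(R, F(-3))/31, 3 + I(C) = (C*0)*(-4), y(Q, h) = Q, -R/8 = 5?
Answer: -111542/31 ≈ -3598.1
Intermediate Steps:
R = -40 (R = -8*5 = -40)
F(s) = 5 + s
I(C) = -3 (I(C) = -3 + (C*0)*(-4) = -3 + 0*(-4) = -3 + 0 = -3)
b = -40/31 ≈ -1.2903
1/(1/((34 + I(6)*b) - 3636)) = 1/(1/((34 - 3*(-40/31)) - 3636)) = 1/(1/((34 + 120/31) - 3636)) = 1/(1/(1174/31 - 3636)) = 1/(1/(-111542/31)) = 1/(-31/111542) = -111542/31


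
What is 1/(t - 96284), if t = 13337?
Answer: -1/82947 ≈ -1.2056e-5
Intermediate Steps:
1/(t - 96284) = 1/(13337 - 96284) = 1/(-82947) = -1/82947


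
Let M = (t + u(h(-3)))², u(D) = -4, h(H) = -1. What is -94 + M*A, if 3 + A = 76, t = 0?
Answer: 1074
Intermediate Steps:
M = 16 (M = (0 - 4)² = (-4)² = 16)
A = 73 (A = -3 + 76 = 73)
-94 + M*A = -94 + 16*73 = -94 + 1168 = 1074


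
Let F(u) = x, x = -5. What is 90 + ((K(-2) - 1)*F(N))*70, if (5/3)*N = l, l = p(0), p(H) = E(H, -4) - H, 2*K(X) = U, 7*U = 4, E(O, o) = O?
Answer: 340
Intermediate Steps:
U = 4/7 (U = (1/7)*4 = 4/7 ≈ 0.57143)
K(X) = 2/7 (K(X) = (1/2)*(4/7) = 2/7)
p(H) = 0 (p(H) = H - H = 0)
l = 0
N = 0 (N = (3/5)*0 = 0)
F(u) = -5
90 + ((K(-2) - 1)*F(N))*70 = 90 + ((2/7 - 1)*(-5))*70 = 90 - 5/7*(-5)*70 = 90 + (25/7)*70 = 90 + 250 = 340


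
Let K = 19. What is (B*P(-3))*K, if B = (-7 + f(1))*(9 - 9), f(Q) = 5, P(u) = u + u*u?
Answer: 0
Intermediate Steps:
P(u) = u + u**2
B = 0 (B = (-7 + 5)*(9 - 9) = -2*0 = 0)
(B*P(-3))*K = (0*(-3*(1 - 3)))*19 = (0*(-3*(-2)))*19 = (0*6)*19 = 0*19 = 0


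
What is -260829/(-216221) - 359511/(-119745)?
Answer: 36322265512/8630461215 ≈ 4.2086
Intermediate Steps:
-260829/(-216221) - 359511/(-119745) = -260829*(-1/216221) - 359511*(-1/119745) = 260829/216221 + 119837/39915 = 36322265512/8630461215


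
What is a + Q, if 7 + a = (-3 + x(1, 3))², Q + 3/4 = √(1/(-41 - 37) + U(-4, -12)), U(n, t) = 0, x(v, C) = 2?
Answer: -27/4 + I*√78/78 ≈ -6.75 + 0.11323*I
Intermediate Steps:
Q = -¾ + I*√78/78 (Q = -¾ + √(1/(-41 - 37) + 0) = -¾ + √(1/(-78) + 0) = -¾ + √(-1/78 + 0) = -¾ + √(-1/78) = -¾ + I*√78/78 ≈ -0.75 + 0.11323*I)
a = -6 (a = -7 + (-3 + 2)² = -7 + (-1)² = -7 + 1 = -6)
a + Q = -6 + (-¾ + I*√78/78) = -27/4 + I*√78/78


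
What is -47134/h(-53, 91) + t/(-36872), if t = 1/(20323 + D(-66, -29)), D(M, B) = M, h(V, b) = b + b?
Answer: -17602571823059/67969365464 ≈ -258.98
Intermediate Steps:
h(V, b) = 2*b
t = 1/20257 (t = 1/(20323 - 66) = 1/20257 ≈ 4.9366e-5)
-47134/h(-53, 91) + t/(-36872) = -47134/(2*91) + (1/20257)/(-36872) = -47134/182 + (1/20257)*(-1/36872) = -47134*1/182 - 1/746916104 = -23567/91 - 1/746916104 = -17602571823059/67969365464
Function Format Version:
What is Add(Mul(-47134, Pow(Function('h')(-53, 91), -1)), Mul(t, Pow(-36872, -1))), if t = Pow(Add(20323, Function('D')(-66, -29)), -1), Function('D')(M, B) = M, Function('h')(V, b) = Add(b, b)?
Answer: Rational(-17602571823059, 67969365464) ≈ -258.98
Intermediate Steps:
Function('h')(V, b) = Mul(2, b)
t = Rational(1, 20257) (t = Pow(Add(20323, -66), -1) = Pow(20257, -1) = Rational(1, 20257) ≈ 4.9366e-5)
Add(Mul(-47134, Pow(Function('h')(-53, 91), -1)), Mul(t, Pow(-36872, -1))) = Add(Mul(-47134, Pow(Mul(2, 91), -1)), Mul(Rational(1, 20257), Pow(-36872, -1))) = Add(Mul(-47134, Pow(182, -1)), Mul(Rational(1, 20257), Rational(-1, 36872))) = Add(Mul(-47134, Rational(1, 182)), Rational(-1, 746916104)) = Add(Rational(-23567, 91), Rational(-1, 746916104)) = Rational(-17602571823059, 67969365464)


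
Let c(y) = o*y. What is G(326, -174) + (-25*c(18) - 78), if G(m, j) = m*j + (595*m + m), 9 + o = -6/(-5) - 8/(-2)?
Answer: 139204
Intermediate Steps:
o = -19/5 (o = -9 + (-6/(-5) - 8/(-2)) = -9 + (-6*(-⅕) - 8*(-½)) = -9 + (6/5 + 4) = -9 + 26/5 = -19/5 ≈ -3.8000)
G(m, j) = 596*m + j*m (G(m, j) = j*m + 596*m = 596*m + j*m)
c(y) = -19*y/5
G(326, -174) + (-25*c(18) - 78) = 326*(596 - 174) + (-(-95)*18 - 78) = 326*422 + (-25*(-342/5) - 78) = 137572 + (1710 - 78) = 137572 + 1632 = 139204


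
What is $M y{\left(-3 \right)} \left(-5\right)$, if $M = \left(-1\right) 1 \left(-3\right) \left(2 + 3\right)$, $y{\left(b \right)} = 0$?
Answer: $0$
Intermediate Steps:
$M = 15$ ($M = \left(-1\right) \left(-3\right) 5 = 3 \cdot 5 = 15$)
$M y{\left(-3 \right)} \left(-5\right) = 15 \cdot 0 \left(-5\right) = 0 \left(-5\right) = 0$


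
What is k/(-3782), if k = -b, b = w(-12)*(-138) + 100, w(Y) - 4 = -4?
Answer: 50/1891 ≈ 0.026441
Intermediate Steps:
w(Y) = 0 (w(Y) = 4 - 4 = 0)
b = 100 (b = 0*(-138) + 100 = 0 + 100 = 100)
k = -100 (k = -1*100 = -100)
k/(-3782) = -100/(-3782) = -100*(-1/3782) = 50/1891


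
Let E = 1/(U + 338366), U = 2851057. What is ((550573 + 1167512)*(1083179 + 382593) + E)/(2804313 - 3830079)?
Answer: -8031990557166220261/3271601673018 ≈ -2.4551e+6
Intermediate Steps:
E = 1/3189423 (E = 1/(2851057 + 338366) = 1/3189423 ≈ 3.1354e-7)
((550573 + 1167512)*(1083179 + 382593) + E)/(2804313 - 3830079) = ((550573 + 1167512)*(1083179 + 382593) + 1/3189423)/(2804313 - 3830079) = (1718085*1465772 + 1/3189423)/(-1025766) = (2518320886620 + 1/3189423)*(-1/1025766) = (8031990557166220261/3189423)*(-1/1025766) = -8031990557166220261/3271601673018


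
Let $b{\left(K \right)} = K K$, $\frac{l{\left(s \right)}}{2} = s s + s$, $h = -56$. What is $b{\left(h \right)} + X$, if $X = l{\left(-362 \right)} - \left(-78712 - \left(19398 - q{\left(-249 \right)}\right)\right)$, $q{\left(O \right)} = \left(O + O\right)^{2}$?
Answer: $114606$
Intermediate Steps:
$q{\left(O \right)} = 4 O^{2}$ ($q{\left(O \right)} = \left(2 O\right)^{2} = 4 O^{2}$)
$l{\left(s \right)} = 2 s + 2 s^{2}$ ($l{\left(s \right)} = 2 \left(s s + s\right) = 2 \left(s^{2} + s\right) = 2 \left(s + s^{2}\right) = 2 s + 2 s^{2}$)
$X = 111470$ ($X = 2 \left(-362\right) \left(1 - 362\right) - \left(-78712 - \left(19398 - 4 \left(-249\right)^{2}\right)\right) = 2 \left(-362\right) \left(-361\right) - \left(-78712 - \left(19398 - 4 \cdot 62001\right)\right) = 261364 - \left(-78712 - \left(19398 - 248004\right)\right) = 261364 - \left(-78712 - -228606\right) = 261364 - \left(-78712 + 228606\right) = 261364 - 149894 = 111470$)
$b{\left(K \right)} = K^{2}$
$b{\left(h \right)} + X = \left(-56\right)^{2} + 111470 = 3136 + 111470 = 114606$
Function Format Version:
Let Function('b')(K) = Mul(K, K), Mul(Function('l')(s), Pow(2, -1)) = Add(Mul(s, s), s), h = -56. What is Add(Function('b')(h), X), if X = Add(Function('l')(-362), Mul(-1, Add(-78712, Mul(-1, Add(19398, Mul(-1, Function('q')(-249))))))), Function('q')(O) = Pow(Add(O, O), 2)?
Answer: 114606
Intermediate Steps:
Function('q')(O) = Mul(4, Pow(O, 2)) (Function('q')(O) = Pow(Mul(2, O), 2) = Mul(4, Pow(O, 2)))
Function('l')(s) = Add(Mul(2, s), Mul(2, Pow(s, 2))) (Function('l')(s) = Mul(2, Add(Mul(s, s), s)) = Mul(2, Add(Pow(s, 2), s)) = Mul(2, Add(s, Pow(s, 2))) = Add(Mul(2, s), Mul(2, Pow(s, 2))))
X = 111470 (X = Add(Mul(2, -362, Add(1, -362)), Mul(-1, Add(-78712, Mul(-1, Add(19398, Mul(-1, Mul(4, Pow(-249, 2)))))))) = Add(Mul(2, -362, -361), Mul(-1, Add(-78712, Mul(-1, Add(19398, Mul(-1, Mul(4, 62001))))))) = Add(261364, Mul(-1, Add(-78712, Mul(-1, Add(19398, Mul(-1, 248004)))))) = Add(261364, Mul(-1, Add(-78712, Mul(-1, Add(19398, -248004))))) = Add(261364, Mul(-1, Add(-78712, Mul(-1, -228606)))) = Add(261364, Mul(-1, Add(-78712, 228606))) = Add(261364, Mul(-1, 149894)) = Add(261364, -149894) = 111470)
Function('b')(K) = Pow(K, 2)
Add(Function('b')(h), X) = Add(Pow(-56, 2), 111470) = Add(3136, 111470) = 114606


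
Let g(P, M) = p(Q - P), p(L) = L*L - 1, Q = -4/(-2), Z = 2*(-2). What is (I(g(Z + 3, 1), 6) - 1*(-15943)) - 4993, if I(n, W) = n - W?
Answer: 10952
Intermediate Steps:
Z = -4
Q = 2 (Q = -4*(-½) = 2)
p(L) = -1 + L² (p(L) = L² - 1 = -1 + L²)
g(P, M) = -1 + (2 - P)²
(I(g(Z + 3, 1), 6) - 1*(-15943)) - 4993 = (((-1 + (-2 + (-4 + 3))²) - 1*6) - 1*(-15943)) - 4993 = (((-1 + (-2 - 1)²) - 6) + 15943) - 4993 = (((-1 + (-3)²) - 6) + 15943) - 4993 = (((-1 + 9) - 6) + 15943) - 4993 = ((8 - 6) + 15943) - 4993 = (2 + 15943) - 4993 = 15945 - 4993 = 10952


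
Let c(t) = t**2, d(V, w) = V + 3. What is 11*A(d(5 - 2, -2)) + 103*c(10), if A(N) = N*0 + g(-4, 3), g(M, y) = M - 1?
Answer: 10245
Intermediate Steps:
d(V, w) = 3 + V
g(M, y) = -1 + M
A(N) = -5 (A(N) = N*0 + (-1 - 4) = 0 - 5 = -5)
11*A(d(5 - 2, -2)) + 103*c(10) = 11*(-5) + 103*10**2 = -55 + 103*100 = -55 + 10300 = 10245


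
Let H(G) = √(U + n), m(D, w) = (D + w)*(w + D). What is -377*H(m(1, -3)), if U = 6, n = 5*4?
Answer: -377*√26 ≈ -1922.3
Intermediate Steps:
m(D, w) = (D + w)² (m(D, w) = (D + w)*(D + w) = (D + w)²)
n = 20
H(G) = √26 (H(G) = √(6 + 20) = √26)
-377*H(m(1, -3)) = -377*√26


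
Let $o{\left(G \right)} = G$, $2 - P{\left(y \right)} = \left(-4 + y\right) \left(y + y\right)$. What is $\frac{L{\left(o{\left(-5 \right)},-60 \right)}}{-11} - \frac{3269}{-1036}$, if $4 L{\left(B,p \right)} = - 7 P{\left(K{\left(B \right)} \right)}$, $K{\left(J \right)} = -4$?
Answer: $- \frac{10921}{1628} \approx -6.7082$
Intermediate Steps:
$P{\left(y \right)} = 2 - 2 y \left(-4 + y\right)$ ($P{\left(y \right)} = 2 - \left(-4 + y\right) \left(y + y\right) = 2 - \left(-4 + y\right) 2 y = 2 - 2 y \left(-4 + y\right)$)
$L{\left(B,p \right)} = \frac{217}{2}$ ($L{\left(B,p \right)} = \frac{\left(-7\right) \left(2 - 2 \left(-4\right)^{2} + 8 \left(-4\right)\right)}{4} = \frac{\left(-7\right) \left(2 - 32 - 32\right)}{4} = \frac{\left(-7\right) \left(-62\right)}{4} = \frac{1}{4} \cdot 434 = \frac{217}{2}$)
$\frac{L{\left(o{\left(-5 \right)},-60 \right)}}{-11} - \frac{3269}{-1036} = \frac{217}{2 \left(-11\right)} - \frac{3269}{-1036} = \frac{217}{2} \left(- \frac{1}{11}\right) - - \frac{467}{148} = - \frac{217}{22} + \frac{467}{148} = - \frac{10921}{1628}$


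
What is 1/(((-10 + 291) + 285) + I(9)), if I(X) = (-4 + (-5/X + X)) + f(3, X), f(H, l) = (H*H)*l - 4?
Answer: 9/5827 ≈ 0.0015445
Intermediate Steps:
f(H, l) = -4 + l*H**2 (f(H, l) = H**2*l - 4 = l*H**2 - 4 = -4 + l*H**2)
I(X) = -8 - 5/X + 10*X (I(X) = (-4 + (-5/X + X)) + (-4 + X*3**2) = (-4 + (X - 5/X)) + (-4 + X*9) = (-4 + X - 5/X) + (-4 + 9*X) = -8 - 5/X + 10*X)
1/(((-10 + 291) + 285) + I(9)) = 1/(((-10 + 291) + 285) + (-8 - 5/9 + 10*9)) = 1/((281 + 285) + (-8 - 5*1/9 + 90)) = 1/(566 + (-8 - 5/9 + 90)) = 1/(566 + 733/9) = 1/(5827/9) = 9/5827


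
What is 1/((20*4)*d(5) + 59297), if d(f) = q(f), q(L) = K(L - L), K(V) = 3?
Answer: 1/59537 ≈ 1.6796e-5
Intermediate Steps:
q(L) = 3
d(f) = 3
1/((20*4)*d(5) + 59297) = 1/((20*4)*3 + 59297) = 1/(80*3 + 59297) = 1/(240 + 59297) = 1/59537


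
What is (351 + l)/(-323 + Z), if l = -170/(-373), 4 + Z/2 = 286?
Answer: 131093/89893 ≈ 1.4583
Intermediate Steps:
Z = 564 (Z = -8 + 2*286 = -8 + 572 = 564)
l = 170/373 (l = -170*(-1/373) = 170/373 ≈ 0.45576)
(351 + l)/(-323 + Z) = (351 + 170/373)/(-323 + 564) = (131093/373)/241 = (131093/373)*(1/241) = 131093/89893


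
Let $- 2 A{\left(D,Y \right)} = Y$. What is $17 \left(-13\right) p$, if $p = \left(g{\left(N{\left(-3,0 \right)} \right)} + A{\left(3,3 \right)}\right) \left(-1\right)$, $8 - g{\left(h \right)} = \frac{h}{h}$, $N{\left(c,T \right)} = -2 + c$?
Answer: $\frac{2431}{2} \approx 1215.5$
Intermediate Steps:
$A{\left(D,Y \right)} = - \frac{Y}{2}$
$g{\left(h \right)} = 7$ ($g{\left(h \right)} = 8 - \frac{h}{h} = 8 - 1 = 7$)
$p = - \frac{11}{2}$ ($p = \left(7 - \frac{3}{2}\right) \left(-1\right) = \frac{11}{2} \left(-1\right) = - \frac{11}{2} \approx -5.5$)
$17 \left(-13\right) p = 17 \left(-13\right) \left(- \frac{11}{2}\right) = \left(-221\right) \left(- \frac{11}{2}\right) = \frac{2431}{2}$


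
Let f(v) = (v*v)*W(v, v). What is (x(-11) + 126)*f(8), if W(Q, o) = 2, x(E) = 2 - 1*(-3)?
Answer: 16768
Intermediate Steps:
x(E) = 5 (x(E) = 2 + 3 = 5)
f(v) = 2*v² (f(v) = (v*v)*2 = v²*2 = 2*v²)
(x(-11) + 126)*f(8) = (5 + 126)*(2*8²) = 131*(2*64) = 131*128 = 16768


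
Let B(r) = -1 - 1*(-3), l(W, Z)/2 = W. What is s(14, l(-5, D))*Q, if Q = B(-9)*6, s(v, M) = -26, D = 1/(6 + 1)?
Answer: -312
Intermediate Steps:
D = ⅐ (D = 1/7 = ⅐ ≈ 0.14286)
l(W, Z) = 2*W
B(r) = 2 (B(r) = -1 + 3 = 2)
Q = 12 (Q = 2*6 = 12)
s(14, l(-5, D))*Q = -26*12 = -312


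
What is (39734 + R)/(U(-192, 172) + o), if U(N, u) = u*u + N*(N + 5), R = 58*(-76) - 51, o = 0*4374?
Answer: 35275/65488 ≈ 0.53865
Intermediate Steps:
o = 0
R = -4459 (R = -4408 - 51 = -4459)
U(N, u) = u² + N*(5 + N)
(39734 + R)/(U(-192, 172) + o) = (39734 - 4459)/(((-192)² + 172² + 5*(-192)) + 0) = 35275/((36864 + 29584 - 960) + 0) = 35275/(65488 + 0) = 35275/65488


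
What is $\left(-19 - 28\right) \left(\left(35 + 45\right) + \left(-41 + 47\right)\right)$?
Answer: $-4042$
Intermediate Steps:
$\left(-19 - 28\right) \left(\left(35 + 45\right) + \left(-41 + 47\right)\right) = - 47 \left(80 + 6\right) = \left(-47\right) 86 = -4042$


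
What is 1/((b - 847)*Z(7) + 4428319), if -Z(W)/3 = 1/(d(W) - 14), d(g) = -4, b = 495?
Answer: 3/13284781 ≈ 2.2582e-7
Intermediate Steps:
Z(W) = 1/6 (Z(W) = -3/(-4 - 14) = -3/(-18) = -3*(-1/18) = 1/6)
1/((b - 847)*Z(7) + 4428319) = 1/((495 - 847)*(1/6) + 4428319) = 1/(-352*1/6 + 4428319) = 1/(-176/3 + 4428319) = 1/(13284781/3) = 3/13284781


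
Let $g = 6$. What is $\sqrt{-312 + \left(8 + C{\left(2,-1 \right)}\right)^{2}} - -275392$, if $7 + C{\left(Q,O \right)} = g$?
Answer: $275392 + i \sqrt{263} \approx 2.7539 \cdot 10^{5} + 16.217 i$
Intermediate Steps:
$C{\left(Q,O \right)} = -1$ ($C{\left(Q,O \right)} = -7 + 6 = -1$)
$\sqrt{-312 + \left(8 + C{\left(2,-1 \right)}\right)^{2}} - -275392 = \sqrt{-312 + \left(8 - 1\right)^{2}} - -275392 = \sqrt{-312 + 7^{2}} + 275392 = \sqrt{-312 + 49} + 275392 = \sqrt{-263} + 275392 = i \sqrt{263} + 275392 = 275392 + i \sqrt{263}$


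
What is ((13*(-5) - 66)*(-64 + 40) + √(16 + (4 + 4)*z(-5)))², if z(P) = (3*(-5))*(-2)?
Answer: 9985600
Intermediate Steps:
z(P) = 30 (z(P) = -15*(-2) = 30)
((13*(-5) - 66)*(-64 + 40) + √(16 + (4 + 4)*z(-5)))² = ((13*(-5) - 66)*(-64 + 40) + √(16 + (4 + 4)*30))² = ((-65 - 66)*(-24) + √(16 + 8*30))² = (-131*(-24) + √(16 + 240))² = (3144 + √256)² = (3144 + 16)² = 3160² = 9985600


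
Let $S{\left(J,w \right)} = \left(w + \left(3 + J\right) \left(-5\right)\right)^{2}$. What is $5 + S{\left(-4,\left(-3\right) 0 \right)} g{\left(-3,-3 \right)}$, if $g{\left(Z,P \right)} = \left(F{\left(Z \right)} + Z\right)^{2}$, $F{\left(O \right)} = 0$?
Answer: $230$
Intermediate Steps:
$g{\left(Z,P \right)} = Z^{2}$ ($g{\left(Z,P \right)} = \left(0 + Z\right)^{2} = Z^{2}$)
$S{\left(J,w \right)} = \left(-15 + w - 5 J\right)^{2}$ ($S{\left(J,w \right)} = \left(w - \left(15 + 5 J\right)\right)^{2} = \left(-15 + w - 5 J\right)^{2}$)
$5 + S{\left(-4,\left(-3\right) 0 \right)} g{\left(-3,-3 \right)} = 5 + \left(15 - \left(-3\right) 0 + 5 \left(-4\right)\right)^{2} \left(-3\right)^{2} = 5 + \left(15 - 0 - 20\right)^{2} \cdot 9 = 5 + \left(15 + 0 - 20\right)^{2} \cdot 9 = 5 + \left(-5\right)^{2} \cdot 9 = 5 + 25 \cdot 9 = 5 + 225 = 230$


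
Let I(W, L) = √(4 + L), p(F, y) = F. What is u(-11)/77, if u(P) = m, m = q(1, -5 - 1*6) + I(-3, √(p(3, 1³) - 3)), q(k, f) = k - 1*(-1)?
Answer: 4/77 ≈ 0.051948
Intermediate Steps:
q(k, f) = 1 + k (q(k, f) = k + 1 = 1 + k)
m = 4 (m = (1 + 1) + √(4 + √(3 - 3)) = 2 + √(4 + √0) = 2 + √(4 + 0) = 2 + √4 = 2 + 2 = 4)
u(P) = 4
u(-11)/77 = 4/77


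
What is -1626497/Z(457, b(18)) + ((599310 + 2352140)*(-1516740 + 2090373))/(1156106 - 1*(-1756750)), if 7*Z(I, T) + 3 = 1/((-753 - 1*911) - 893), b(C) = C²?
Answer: 582083855618051/133020424 ≈ 4.3759e+6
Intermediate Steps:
Z(I, T) = -1096/2557 (Z(I, T) = -3/7 + 1/(7*((-753 - 1*911) - 893)) = -3/7 + 1/(7*((-753 - 911) - 893)) = -3/7 + 1/(7*(-1664 - 893)) = -3/7 + (⅐)/(-2557) = -3/7 + (⅐)*(-1/2557) = -3/7 - 1/17899 = -1096/2557)
-1626497/Z(457, b(18)) + ((599310 + 2352140)*(-1516740 + 2090373))/(1156106 - 1*(-1756750)) = -1626497/(-1096/2557) + ((599310 + 2352140)*(-1516740 + 2090373))/(1156106 - 1*(-1756750)) = -1626497*(-2557/1096) + (2951450*573633)/(1156106 + 1756750) = 4158952829/1096 + 1693049117850/2912856 = 4158952829/1096 + 1693049117850*(1/2912856) = 4158952829/1096 + 282174852975/485476 = 582083855618051/133020424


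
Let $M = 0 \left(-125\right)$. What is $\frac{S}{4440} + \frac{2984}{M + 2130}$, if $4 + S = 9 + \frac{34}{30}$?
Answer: $\frac{1657753}{1182150} \approx 1.4023$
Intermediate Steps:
$S = \frac{92}{15}$ ($S = -4 + \left(9 + \frac{34}{30}\right) = -4 + \left(9 + 34 \cdot \frac{1}{30}\right) = -4 + \left(9 + \frac{17}{15}\right) = -4 + \frac{152}{15} = \frac{92}{15} \approx 6.1333$)
$M = 0$
$\frac{S}{4440} + \frac{2984}{M + 2130} = \frac{92}{15 \cdot 4440} + \frac{2984}{0 + 2130} = \frac{92}{15} \cdot \frac{1}{4440} + \frac{2984}{2130} = \frac{23}{16650} + 2984 \cdot \frac{1}{2130} = \frac{23}{16650} + \frac{1492}{1065} = \frac{1657753}{1182150}$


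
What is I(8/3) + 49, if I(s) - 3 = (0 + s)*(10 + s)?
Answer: 772/9 ≈ 85.778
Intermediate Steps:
I(s) = 3 + s*(10 + s) (I(s) = 3 + (0 + s)*(10 + s) = 3 + s*(10 + s))
I(8/3) + 49 = (3 + (8/3)**2 + 10*(8/3)) + 49 = (3 + 64/9 + 80/3) + 49 = 331/9 + 49 = 772/9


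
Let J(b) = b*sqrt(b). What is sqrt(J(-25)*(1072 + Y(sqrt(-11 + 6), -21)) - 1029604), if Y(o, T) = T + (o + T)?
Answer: sqrt(-1029604 - 128750*I + 125*sqrt(5)) ≈ 63.328 - 1016.5*I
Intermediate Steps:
Y(o, T) = o + 2*T (Y(o, T) = T + (T + o) = o + 2*T)
J(b) = b**(3/2)
sqrt(J(-25)*(1072 + Y(sqrt(-11 + 6), -21)) - 1029604) = sqrt((-25)**(3/2)*(1072 + (sqrt(-11 + 6) + 2*(-21))) - 1029604) = sqrt((-125*I)*(1072 + (sqrt(-5) - 42)) - 1029604) = sqrt((-125*I)*(1072 + (I*sqrt(5) - 42)) - 1029604) = sqrt((-125*I)*(1072 + (-42 + I*sqrt(5))) - 1029604) = sqrt((-125*I)*(1030 + I*sqrt(5)) - 1029604) = sqrt(-125*I*(1030 + I*sqrt(5)) - 1029604) = sqrt(-1029604 - 125*I*(1030 + I*sqrt(5)))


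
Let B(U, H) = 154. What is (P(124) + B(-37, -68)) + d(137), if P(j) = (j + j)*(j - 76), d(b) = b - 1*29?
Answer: 12166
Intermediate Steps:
d(b) = -29 + b (d(b) = b - 29 = -29 + b)
P(j) = 2*j*(-76 + j) (P(j) = (2*j)*(-76 + j) = 2*j*(-76 + j))
(P(124) + B(-37, -68)) + d(137) = (2*124*(-76 + 124) + 154) + (-29 + 137) = (2*124*48 + 154) + 108 = (11904 + 154) + 108 = 12058 + 108 = 12166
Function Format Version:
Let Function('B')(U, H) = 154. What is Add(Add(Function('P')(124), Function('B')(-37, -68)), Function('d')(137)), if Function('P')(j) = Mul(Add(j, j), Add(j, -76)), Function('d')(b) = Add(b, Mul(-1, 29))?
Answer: 12166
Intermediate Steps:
Function('d')(b) = Add(-29, b) (Function('d')(b) = Add(b, -29) = Add(-29, b))
Function('P')(j) = Mul(2, j, Add(-76, j)) (Function('P')(j) = Mul(Mul(2, j), Add(-76, j)) = Mul(2, j, Add(-76, j)))
Add(Add(Function('P')(124), Function('B')(-37, -68)), Function('d')(137)) = Add(Add(Mul(2, 124, Add(-76, 124)), 154), Add(-29, 137)) = Add(Add(Mul(2, 124, 48), 154), 108) = Add(Add(11904, 154), 108) = Add(12058, 108) = 12166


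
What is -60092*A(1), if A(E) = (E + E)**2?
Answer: -240368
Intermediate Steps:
A(E) = 4*E**2 (A(E) = (2*E)**2 = 4*E**2)
-60092*A(1) = -240368*1**2 = -240368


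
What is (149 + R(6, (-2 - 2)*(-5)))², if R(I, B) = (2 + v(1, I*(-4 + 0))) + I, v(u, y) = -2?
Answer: 24025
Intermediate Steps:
R(I, B) = I (R(I, B) = (2 - 2) + I = 0 + I = I)
(149 + R(6, (-2 - 2)*(-5)))² = (149 + 6)² = 155² = 24025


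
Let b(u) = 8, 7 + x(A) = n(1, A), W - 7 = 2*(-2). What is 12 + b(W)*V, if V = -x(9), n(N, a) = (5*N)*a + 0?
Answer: -292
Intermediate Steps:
W = 3 (W = 7 + 2*(-2) = 7 - 4 = 3)
n(N, a) = 5*N*a (n(N, a) = 5*N*a + 0 = 5*N*a)
x(A) = -7 + 5*A (x(A) = -7 + 5*1*A = -7 + 5*A)
V = -38 (V = -(-7 + 5*9) = -(-7 + 45) = -1*38 = -38)
12 + b(W)*V = 12 + 8*(-38) = 12 - 304 = -292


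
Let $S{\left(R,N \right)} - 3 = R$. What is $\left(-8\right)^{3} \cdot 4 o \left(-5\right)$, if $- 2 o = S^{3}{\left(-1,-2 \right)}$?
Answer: $-40960$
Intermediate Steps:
$S{\left(R,N \right)} = 3 + R$
$o = -4$ ($o = - \frac{\left(3 - 1\right)^{3}}{2} = - \frac{2^{3}}{2} = \left(- \frac{1}{2}\right) 8 = -4$)
$\left(-8\right)^{3} \cdot 4 o \left(-5\right) = \left(-8\right)^{3} \cdot 4 \left(-4\right) \left(-5\right) = - 512 \left(\left(-16\right) \left(-5\right)\right) = \left(-512\right) 80 = -40960$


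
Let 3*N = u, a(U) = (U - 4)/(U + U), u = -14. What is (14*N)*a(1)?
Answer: 98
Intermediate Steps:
a(U) = (-4 + U)/(2*U) (a(U) = (-4 + U)/((2*U)) = (-4 + U)*(1/(2*U)) = (-4 + U)/(2*U))
N = -14/3 (N = (1/3)*(-14) = -14/3 ≈ -4.6667)
(14*N)*a(1) = (14*(-14/3))*((1/2)*(-4 + 1)/1) = -98*(-3)/3 = -196/3*(-3/2) = 98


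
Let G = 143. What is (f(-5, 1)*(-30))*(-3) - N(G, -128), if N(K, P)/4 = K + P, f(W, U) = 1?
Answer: 30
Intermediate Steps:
N(K, P) = 4*K + 4*P (N(K, P) = 4*(K + P) = 4*K + 4*P)
(f(-5, 1)*(-30))*(-3) - N(G, -128) = (1*(-30))*(-3) - (4*143 + 4*(-128)) = -30*(-3) - (572 - 512) = 90 - 1*60 = 90 - 60 = 30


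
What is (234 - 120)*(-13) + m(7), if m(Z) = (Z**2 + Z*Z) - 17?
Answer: -1401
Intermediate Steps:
m(Z) = -17 + 2*Z**2 (m(Z) = (Z**2 + Z**2) - 17 = 2*Z**2 - 17 = -17 + 2*Z**2)
(234 - 120)*(-13) + m(7) = (234 - 120)*(-13) + (-17 + 2*7**2) = 114*(-13) + (-17 + 2*49) = -1482 + (-17 + 98) = -1482 + 81 = -1401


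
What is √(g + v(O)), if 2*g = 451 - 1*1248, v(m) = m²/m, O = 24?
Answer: I*√1498/2 ≈ 19.352*I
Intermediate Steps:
v(m) = m
g = -797/2 (g = (451 - 1*1248)/2 = (451 - 1248)/2 = (½)*(-797) = -797/2 ≈ -398.50)
√(g + v(O)) = √(-797/2 + 24) = √(-749/2) = I*√1498/2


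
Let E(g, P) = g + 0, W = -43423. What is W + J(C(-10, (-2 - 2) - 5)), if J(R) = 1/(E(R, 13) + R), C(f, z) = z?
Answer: -781615/18 ≈ -43423.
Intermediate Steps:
E(g, P) = g
J(R) = 1/(2*R) (J(R) = 1/(R + R) = 1/(2*R))
W + J(C(-10, (-2 - 2) - 5)) = -43423 + 1/(2*((-2 - 2) - 5)) = -43423 + 1/(2*(-4 - 5)) = -43423 + (1/2)/(-9) = -43423 + (1/2)*(-1/9) = -43423 - 1/18 = -781615/18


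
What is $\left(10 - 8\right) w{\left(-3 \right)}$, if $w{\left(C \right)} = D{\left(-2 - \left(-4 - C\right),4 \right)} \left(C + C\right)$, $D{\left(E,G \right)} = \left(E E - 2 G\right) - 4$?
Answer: $132$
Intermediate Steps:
$D{\left(E,G \right)} = -4 + E^{2} - 2 G$ ($D{\left(E,G \right)} = \left(E^{2} - 2 G\right) - 4 = -4 + E^{2} - 2 G$)
$w{\left(C \right)} = 2 C \left(-12 + \left(2 + C\right)^{2}\right)$ ($w{\left(C \right)} = \left(-4 + \left(-2 - \left(-4 - C\right)\right)^{2} - 8\right) \left(C + C\right) = \left(-4 + \left(-2 + \left(4 + C\right)\right)^{2} - 8\right) 2 C = \left(-4 + \left(2 + C\right)^{2} - 8\right) 2 C = \left(-12 + \left(2 + C\right)^{2}\right) 2 C = 2 C \left(-12 + \left(2 + C\right)^{2}\right)$)
$\left(10 - 8\right) w{\left(-3 \right)} = \left(10 - 8\right) 2 \left(-3\right) \left(-12 + \left(2 - 3\right)^{2}\right) = 2 \cdot 2 \left(-3\right) \left(-12 + \left(-1\right)^{2}\right) = 2 \cdot 2 \left(-3\right) \left(-12 + 1\right) = 2 \cdot 2 \left(-3\right) \left(-11\right) = 2 \cdot 66 = 132$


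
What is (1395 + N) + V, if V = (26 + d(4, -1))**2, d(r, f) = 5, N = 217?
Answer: 2573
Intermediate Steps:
V = 961 (V = (26 + 5)**2 = 31**2 = 961)
(1395 + N) + V = (1395 + 217) + 961 = 1612 + 961 = 2573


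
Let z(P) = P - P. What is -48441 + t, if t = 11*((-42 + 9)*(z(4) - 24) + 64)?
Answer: -39025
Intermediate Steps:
z(P) = 0
t = 9416 (t = 11*((-42 + 9)*(0 - 24) + 64) = 11*(-33*(-24) + 64) = 11*(792 + 64) = 11*856 = 9416)
-48441 + t = -48441 + 9416 = -39025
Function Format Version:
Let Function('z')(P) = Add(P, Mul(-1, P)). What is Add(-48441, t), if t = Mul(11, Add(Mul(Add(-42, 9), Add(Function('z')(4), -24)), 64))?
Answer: -39025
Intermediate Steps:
Function('z')(P) = 0
t = 9416 (t = Mul(11, Add(Mul(Add(-42, 9), Add(0, -24)), 64)) = Mul(11, Add(Mul(-33, -24), 64)) = Mul(11, Add(792, 64)) = Mul(11, 856) = 9416)
Add(-48441, t) = Add(-48441, 9416) = -39025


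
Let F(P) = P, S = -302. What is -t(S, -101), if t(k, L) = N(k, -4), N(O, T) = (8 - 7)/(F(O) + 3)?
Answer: 1/299 ≈ 0.0033445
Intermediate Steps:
N(O, T) = 1/(3 + O) (N(O, T) = (8 - 7)/(O + 3) = 1/(3 + O))
t(k, L) = 1/(3 + k)
-t(S, -101) = -1/(3 - 302) = -1/(-299) = -1*(-1/299) = 1/299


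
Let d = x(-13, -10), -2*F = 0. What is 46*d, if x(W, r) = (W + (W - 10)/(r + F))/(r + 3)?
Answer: 2461/35 ≈ 70.314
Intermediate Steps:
F = 0 (F = -½*0 = 0)
x(W, r) = (W + (-10 + W)/r)/(3 + r) (x(W, r) = (W + (W - 10)/(r + 0))/(r + 3) = (W + (-10 + W)/r)/(3 + r))
d = 107/70 (d = (-10 - 13 - 13*(-10))/((-10)*(3 - 10)) = -⅒*(-10 - 13 + 130)/(-7) = -⅒*(-⅐)*107 = 107/70 ≈ 1.5286)
46*d = 46*(107/70) = 2461/35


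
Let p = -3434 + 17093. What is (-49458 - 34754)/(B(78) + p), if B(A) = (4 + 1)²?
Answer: -21053/3421 ≈ -6.1540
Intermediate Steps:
B(A) = 25 (B(A) = 5² = 25)
p = 13659
(-49458 - 34754)/(B(78) + p) = (-49458 - 34754)/(25 + 13659) = -84212/13684 = -84212*1/13684 = -21053/3421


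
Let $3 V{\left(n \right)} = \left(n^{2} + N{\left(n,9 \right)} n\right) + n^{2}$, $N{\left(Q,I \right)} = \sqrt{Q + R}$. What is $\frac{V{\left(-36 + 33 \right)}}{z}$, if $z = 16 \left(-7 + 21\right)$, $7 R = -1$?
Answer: $\frac{3}{112} - \frac{i \sqrt{154}}{1568} \approx 0.026786 - 0.0079143 i$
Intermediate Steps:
$R = - \frac{1}{7}$ ($R = \frac{1}{7} \left(-1\right) = - \frac{1}{7} \approx -0.14286$)
$N{\left(Q,I \right)} = \sqrt{- \frac{1}{7} + Q}$ ($N{\left(Q,I \right)} = \sqrt{Q - \frac{1}{7}} = \sqrt{- \frac{1}{7} + Q}$)
$V{\left(n \right)} = \frac{2 n^{2}}{3} + \frac{n \sqrt{-7 + 49 n}}{21}$ ($V{\left(n \right)} = \frac{\left(n^{2} + \frac{\sqrt{-7 + 49 n}}{7} n\right) + n^{2}}{3} = \frac{\left(n^{2} + \frac{n \sqrt{-7 + 49 n}}{7}\right) + n^{2}}{3} = \frac{2 n^{2} + \frac{n \sqrt{-7 + 49 n}}{7}}{3} = \frac{2 n^{2}}{3} + \frac{n \sqrt{-7 + 49 n}}{21}$)
$z = 224$ ($z = 16 \cdot 14 = 224$)
$\frac{V{\left(-36 + 33 \right)}}{z} = \frac{\frac{1}{21} \left(-36 + 33\right) \left(\sqrt{-7 + 49 \left(-36 + 33\right)} + 14 \left(-36 + 33\right)\right)}{224} = \frac{1}{21} \left(-3\right) \left(\sqrt{-7 + 49 \left(-3\right)} + 14 \left(-3\right)\right) \frac{1}{224} = \frac{1}{21} \left(-3\right) \left(\sqrt{-7 - 147} - 42\right) \frac{1}{224} = \frac{1}{21} \left(-3\right) \left(\sqrt{-154} - 42\right) \frac{1}{224} = \frac{1}{21} \left(-3\right) \left(i \sqrt{154} - 42\right) \frac{1}{224} = \frac{1}{21} \left(-3\right) \left(-42 + i \sqrt{154}\right) \frac{1}{224} = \left(6 - \frac{i \sqrt{154}}{7}\right) \frac{1}{224} = \frac{3}{112} - \frac{i \sqrt{154}}{1568}$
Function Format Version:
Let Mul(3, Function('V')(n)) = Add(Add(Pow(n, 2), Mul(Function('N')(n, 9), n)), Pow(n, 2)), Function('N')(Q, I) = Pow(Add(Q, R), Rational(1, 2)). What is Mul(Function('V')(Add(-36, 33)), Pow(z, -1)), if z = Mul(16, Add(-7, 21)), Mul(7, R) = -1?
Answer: Add(Rational(3, 112), Mul(Rational(-1, 1568), I, Pow(154, Rational(1, 2)))) ≈ Add(0.026786, Mul(-0.0079143, I))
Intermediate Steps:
R = Rational(-1, 7) (R = Mul(Rational(1, 7), -1) = Rational(-1, 7) ≈ -0.14286)
Function('N')(Q, I) = Pow(Add(Rational(-1, 7), Q), Rational(1, 2)) (Function('N')(Q, I) = Pow(Add(Q, Rational(-1, 7)), Rational(1, 2)) = Pow(Add(Rational(-1, 7), Q), Rational(1, 2)))
Function('V')(n) = Add(Mul(Rational(2, 3), Pow(n, 2)), Mul(Rational(1, 21), n, Pow(Add(-7, Mul(49, n)), Rational(1, 2)))) (Function('V')(n) = Mul(Rational(1, 3), Add(Add(Pow(n, 2), Mul(Mul(Rational(1, 7), Pow(Add(-7, Mul(49, n)), Rational(1, 2))), n)), Pow(n, 2))) = Mul(Rational(1, 3), Add(Add(Pow(n, 2), Mul(Rational(1, 7), n, Pow(Add(-7, Mul(49, n)), Rational(1, 2)))), Pow(n, 2))) = Mul(Rational(1, 3), Add(Mul(2, Pow(n, 2)), Mul(Rational(1, 7), n, Pow(Add(-7, Mul(49, n)), Rational(1, 2))))) = Add(Mul(Rational(2, 3), Pow(n, 2)), Mul(Rational(1, 21), n, Pow(Add(-7, Mul(49, n)), Rational(1, 2)))))
z = 224 (z = Mul(16, 14) = 224)
Mul(Function('V')(Add(-36, 33)), Pow(z, -1)) = Mul(Mul(Rational(1, 21), Add(-36, 33), Add(Pow(Add(-7, Mul(49, Add(-36, 33))), Rational(1, 2)), Mul(14, Add(-36, 33)))), Pow(224, -1)) = Mul(Mul(Rational(1, 21), -3, Add(Pow(Add(-7, Mul(49, -3)), Rational(1, 2)), Mul(14, -3))), Rational(1, 224)) = Mul(Mul(Rational(1, 21), -3, Add(Pow(Add(-7, -147), Rational(1, 2)), -42)), Rational(1, 224)) = Mul(Mul(Rational(1, 21), -3, Add(Pow(-154, Rational(1, 2)), -42)), Rational(1, 224)) = Mul(Mul(Rational(1, 21), -3, Add(Mul(I, Pow(154, Rational(1, 2))), -42)), Rational(1, 224)) = Mul(Mul(Rational(1, 21), -3, Add(-42, Mul(I, Pow(154, Rational(1, 2))))), Rational(1, 224)) = Mul(Add(6, Mul(Rational(-1, 7), I, Pow(154, Rational(1, 2)))), Rational(1, 224)) = Add(Rational(3, 112), Mul(Rational(-1, 1568), I, Pow(154, Rational(1, 2))))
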